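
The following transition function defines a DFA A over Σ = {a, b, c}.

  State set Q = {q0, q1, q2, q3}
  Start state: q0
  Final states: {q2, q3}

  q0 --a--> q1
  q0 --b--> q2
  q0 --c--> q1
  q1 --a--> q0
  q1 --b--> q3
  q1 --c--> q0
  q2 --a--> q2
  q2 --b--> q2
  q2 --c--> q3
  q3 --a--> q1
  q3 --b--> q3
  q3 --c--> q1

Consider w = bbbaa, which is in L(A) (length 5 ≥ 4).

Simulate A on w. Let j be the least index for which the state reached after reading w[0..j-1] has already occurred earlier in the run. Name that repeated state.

q2

Run of A on w = b b b a a:
  step 0: q0  (start)
  step 1: q2  (read b: q0→q2)
  step 2: q2  (read b: q2→q2)   ← first repeat (q2 seen earlier)
  step 3: q2  (read b: q2→q2)
  step 4: q2  (read a: q2→q2)
  step 5: q2  (read a: q2→q2)

The earliest repeat is at step j = 2: A is in q2, which it already visited at step i = 1.
Pumping length from the standard proof: p = 4 (the number of states). The repeated state found above gives |xy| = j ≤ 4 and |y| = j − i ≥ 1.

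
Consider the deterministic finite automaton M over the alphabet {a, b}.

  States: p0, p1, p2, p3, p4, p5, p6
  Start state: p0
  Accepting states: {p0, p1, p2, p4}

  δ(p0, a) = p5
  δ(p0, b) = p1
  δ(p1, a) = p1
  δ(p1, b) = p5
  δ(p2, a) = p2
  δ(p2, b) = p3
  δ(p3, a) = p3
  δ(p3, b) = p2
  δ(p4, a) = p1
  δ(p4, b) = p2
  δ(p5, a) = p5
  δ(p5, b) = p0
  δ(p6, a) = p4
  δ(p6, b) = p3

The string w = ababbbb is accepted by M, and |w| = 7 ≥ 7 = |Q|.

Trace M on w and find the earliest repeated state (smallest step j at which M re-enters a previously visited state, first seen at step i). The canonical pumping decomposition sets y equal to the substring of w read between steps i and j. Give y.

Run of M on w = a b a b b b b:
  step 0: p0  (start)
  step 1: p5  (read a: p0→p5)
  step 2: p0  (read b: p5→p0)   ← first repeat (p0 seen earlier)
  step 3: p5  (read a: p0→p5)
  step 4: p0  (read b: p5→p0)
  step 5: p1  (read b: p0→p1)
  step 6: p5  (read b: p1→p5)
  step 7: p0  (read b: p5→p0)

So i = 0, j = 2, giving x = w[0:0] = ε, y = w[0:2] = ab, z = w[2:7] = abbbb.
Check: |xy| = 2 ≤ 7 and |y| = 2 ≥ 1. Reading y takes M from p0 back to p0, so every xyⁱz is accepted.

ab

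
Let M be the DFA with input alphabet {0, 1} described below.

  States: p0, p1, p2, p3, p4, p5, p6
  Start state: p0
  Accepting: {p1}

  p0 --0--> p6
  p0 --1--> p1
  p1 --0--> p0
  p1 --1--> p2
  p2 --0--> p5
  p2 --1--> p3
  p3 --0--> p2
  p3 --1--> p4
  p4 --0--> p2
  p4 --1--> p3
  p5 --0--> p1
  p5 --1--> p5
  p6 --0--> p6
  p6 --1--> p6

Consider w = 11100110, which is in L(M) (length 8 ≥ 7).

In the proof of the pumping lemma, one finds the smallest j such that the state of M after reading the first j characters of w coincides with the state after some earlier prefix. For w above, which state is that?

p2

Run of M on w = 1 1 1 0 0 1 1 0:
  step 0: p0  (start)
  step 1: p1  (read 1: p0→p1)
  step 2: p2  (read 1: p1→p2)
  step 3: p3  (read 1: p2→p3)
  step 4: p2  (read 0: p3→p2)   ← first repeat (p2 seen earlier)
  step 5: p5  (read 0: p2→p5)
  step 6: p5  (read 1: p5→p5)
  step 7: p5  (read 1: p5→p5)
  step 8: p1  (read 0: p5→p1)

The earliest repeat is at step j = 4: M is in p2, which it already visited at step i = 2.
Pumping length from the standard proof: p = 7 (the number of states). The repeated state found above gives |xy| = j ≤ 7 and |y| = j − i ≥ 1.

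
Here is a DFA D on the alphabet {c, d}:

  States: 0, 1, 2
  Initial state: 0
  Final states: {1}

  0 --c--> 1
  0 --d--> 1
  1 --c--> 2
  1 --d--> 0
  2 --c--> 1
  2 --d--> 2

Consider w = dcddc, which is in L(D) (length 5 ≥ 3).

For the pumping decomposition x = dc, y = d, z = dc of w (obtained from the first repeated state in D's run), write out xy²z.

xy^2z = dc·d·d·dc = dcdddc.
Reading y = d takes D from 2 back to 2, so after x·y·y the machine is still in 2, and z then leads to the accepting state 1. Hence dcdddc ∈ L(D).

dcdddc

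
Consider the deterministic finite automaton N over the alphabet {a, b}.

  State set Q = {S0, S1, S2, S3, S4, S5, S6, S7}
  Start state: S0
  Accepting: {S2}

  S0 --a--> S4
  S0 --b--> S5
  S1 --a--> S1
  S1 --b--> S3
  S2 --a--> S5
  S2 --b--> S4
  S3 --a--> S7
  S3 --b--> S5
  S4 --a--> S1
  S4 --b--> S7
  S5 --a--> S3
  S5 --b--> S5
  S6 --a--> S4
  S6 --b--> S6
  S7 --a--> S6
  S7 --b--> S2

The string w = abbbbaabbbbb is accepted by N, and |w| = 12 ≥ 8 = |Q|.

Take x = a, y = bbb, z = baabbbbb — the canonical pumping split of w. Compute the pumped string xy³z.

xy^3z = a·bbb·bbb·bbb·baabbbbb = abbbbbbbbbbaabbbbb.
Reading y = bbb takes N from S4 back to S4, so after x·y·y·y the machine is still in S4, and z then leads to the accepting state S2. Hence abbbbbbbbbbaabbbbb ∈ L(N).

abbbbbbbbbbaabbbbb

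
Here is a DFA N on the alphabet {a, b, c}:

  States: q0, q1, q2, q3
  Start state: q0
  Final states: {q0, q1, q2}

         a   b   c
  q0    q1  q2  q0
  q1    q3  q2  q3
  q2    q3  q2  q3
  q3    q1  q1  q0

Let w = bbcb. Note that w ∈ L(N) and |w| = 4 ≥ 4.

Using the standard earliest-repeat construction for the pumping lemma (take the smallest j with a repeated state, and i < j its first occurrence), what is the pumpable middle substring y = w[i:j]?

Run of N on w = b b c b:
  step 0: q0  (start)
  step 1: q2  (read b: q0→q2)
  step 2: q2  (read b: q2→q2)   ← first repeat (q2 seen earlier)
  step 3: q3  (read c: q2→q3)
  step 4: q1  (read b: q3→q1)

So i = 1, j = 2, giving x = w[0:1] = b, y = w[1:2] = b, z = w[2:4] = cb.
Check: |xy| = 2 ≤ 4 and |y| = 1 ≥ 1. Reading y takes N from q2 back to q2, so every xyⁱz is accepted.
Pumping length from the standard proof: p = 4 (the number of states). The repeated state found above gives |xy| = j ≤ 4 and |y| = j − i ≥ 1.

b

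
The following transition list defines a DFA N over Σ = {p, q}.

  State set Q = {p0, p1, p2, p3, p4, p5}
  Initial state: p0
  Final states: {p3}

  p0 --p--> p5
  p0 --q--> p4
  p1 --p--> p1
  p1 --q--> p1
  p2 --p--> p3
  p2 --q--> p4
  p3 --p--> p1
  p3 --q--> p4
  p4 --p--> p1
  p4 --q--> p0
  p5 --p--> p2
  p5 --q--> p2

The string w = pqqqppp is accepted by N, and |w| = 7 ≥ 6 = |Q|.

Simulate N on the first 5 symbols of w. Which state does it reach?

State sequence: p0 -p-> p5 -q-> p2 -q-> p4 -q-> p0 -p-> p5

After reading 5 characters, N is in state p5.
(This kind of state-tracing is the core of the pumping-lemma construction: with 6 states, pigeonhole forces a repeat within the first 6 steps.)

p5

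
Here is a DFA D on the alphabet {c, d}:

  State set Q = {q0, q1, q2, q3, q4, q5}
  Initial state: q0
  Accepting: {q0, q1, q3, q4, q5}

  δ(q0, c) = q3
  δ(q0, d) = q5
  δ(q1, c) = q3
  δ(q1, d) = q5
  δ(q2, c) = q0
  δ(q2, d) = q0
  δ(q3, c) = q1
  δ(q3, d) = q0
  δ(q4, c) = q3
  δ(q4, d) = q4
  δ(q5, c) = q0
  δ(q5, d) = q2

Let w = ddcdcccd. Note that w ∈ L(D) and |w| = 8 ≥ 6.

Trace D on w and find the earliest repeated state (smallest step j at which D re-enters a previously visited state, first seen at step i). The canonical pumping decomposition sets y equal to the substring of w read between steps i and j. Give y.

State sequence: q0 -d-> q5 -d-> q2 -c-> q0 -d-> q5 -c-> q0 -c-> q3 -c-> q1 -d-> q5
First repeat at step 3: q0 was already visited.

So i = 0, j = 3, giving x = w[0:0] = ε, y = w[0:3] = ddc, z = w[3:8] = dcccd.
Check: |xy| = 3 ≤ 6 and |y| = 3 ≥ 1. Reading y takes D from q0 back to q0, so every xyⁱz is accepted.
With |Q| = 6, pigeonhole forces a state repeat no later than step 6; the substring read between the first and second visits to that state can be pumped.

ddc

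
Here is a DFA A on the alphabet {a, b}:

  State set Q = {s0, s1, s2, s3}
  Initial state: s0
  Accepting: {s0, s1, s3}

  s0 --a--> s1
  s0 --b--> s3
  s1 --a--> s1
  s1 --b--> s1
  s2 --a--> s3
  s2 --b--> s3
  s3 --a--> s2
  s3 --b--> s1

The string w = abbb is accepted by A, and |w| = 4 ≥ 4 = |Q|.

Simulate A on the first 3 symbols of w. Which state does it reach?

Run of A on the first 3 characters of w = a b b:
  step 0: s0  (start)
  step 1: s1  (read a: s0→s1)
  step 2: s1  (read b: s1→s1)
  step 3: s1  (read b: s1→s1)

After reading 3 characters, A is in state s1.

s1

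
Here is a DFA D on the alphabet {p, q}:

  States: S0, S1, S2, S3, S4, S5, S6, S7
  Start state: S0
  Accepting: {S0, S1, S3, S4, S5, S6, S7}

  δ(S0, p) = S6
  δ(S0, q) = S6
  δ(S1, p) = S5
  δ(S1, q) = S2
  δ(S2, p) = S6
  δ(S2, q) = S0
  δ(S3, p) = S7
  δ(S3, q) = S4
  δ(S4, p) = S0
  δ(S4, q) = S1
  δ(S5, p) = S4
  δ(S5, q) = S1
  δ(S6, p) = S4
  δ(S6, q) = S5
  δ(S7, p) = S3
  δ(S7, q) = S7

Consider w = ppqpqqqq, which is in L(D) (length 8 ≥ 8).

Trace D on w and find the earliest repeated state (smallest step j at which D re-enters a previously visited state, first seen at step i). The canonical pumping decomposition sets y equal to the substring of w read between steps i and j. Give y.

pq

Run of D on w = p p q p q q q q:
  step 0: S0  (start)
  step 1: S6  (read p: S0→S6)
  step 2: S4  (read p: S6→S4)
  step 3: S1  (read q: S4→S1)
  step 4: S5  (read p: S1→S5)
  step 5: S1  (read q: S5→S1)   ← first repeat (S1 seen earlier)
  step 6: S2  (read q: S1→S2)
  step 7: S0  (read q: S2→S0)
  step 8: S6  (read q: S0→S6)

So i = 3, j = 5, giving x = w[0:3] = ppq, y = w[3:5] = pq, z = w[5:8] = qqq.
Check: |xy| = 5 ≤ 8 and |y| = 2 ≥ 1. Reading y takes D from S1 back to S1, so every xyⁱz is accepted.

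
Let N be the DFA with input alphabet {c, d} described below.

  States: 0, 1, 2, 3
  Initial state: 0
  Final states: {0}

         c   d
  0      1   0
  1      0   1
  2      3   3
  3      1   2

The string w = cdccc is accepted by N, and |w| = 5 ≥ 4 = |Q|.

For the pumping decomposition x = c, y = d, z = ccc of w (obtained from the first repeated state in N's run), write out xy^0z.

cccc

xy⁰z = xz = c·ccc = cccc.
Reading y = d takes N from 1 back to 1, so after x the machine is still in 1, and z then leads to the accepting state 0. Hence cccc ∈ L(N).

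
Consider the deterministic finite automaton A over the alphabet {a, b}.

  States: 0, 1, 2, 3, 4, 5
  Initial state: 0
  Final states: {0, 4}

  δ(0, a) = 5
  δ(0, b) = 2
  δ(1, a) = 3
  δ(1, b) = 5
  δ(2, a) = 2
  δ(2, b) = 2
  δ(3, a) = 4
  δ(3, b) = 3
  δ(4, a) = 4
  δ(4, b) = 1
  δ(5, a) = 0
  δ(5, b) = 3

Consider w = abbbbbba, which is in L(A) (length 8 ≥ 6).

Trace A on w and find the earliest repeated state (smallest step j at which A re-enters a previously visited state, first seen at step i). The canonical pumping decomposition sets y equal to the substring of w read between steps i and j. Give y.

State sequence: 0 -a-> 5 -b-> 3 -b-> 3 -b-> 3 -b-> 3 -b-> 3 -b-> 3 -a-> 4
First repeat at step 3: 3 was already visited.

So i = 2, j = 3, giving x = w[0:2] = ab, y = w[2:3] = b, z = w[3:8] = bbbba.
Check: |xy| = 3 ≤ 6 and |y| = 1 ≥ 1. Reading y takes A from 3 back to 3, so every xyⁱz is accepted.
The DFA has 6 states, so the proof of the pumping lemma guarantees a repeated state among the first 6+1 visited; the segment between the two visits is the pumpable y.

b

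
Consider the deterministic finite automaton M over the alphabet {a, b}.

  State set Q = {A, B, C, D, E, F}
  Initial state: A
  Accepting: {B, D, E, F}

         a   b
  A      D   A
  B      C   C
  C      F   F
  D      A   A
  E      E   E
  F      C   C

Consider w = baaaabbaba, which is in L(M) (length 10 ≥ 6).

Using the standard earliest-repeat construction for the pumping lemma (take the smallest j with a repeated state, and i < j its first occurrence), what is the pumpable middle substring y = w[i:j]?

State sequence: A -b-> A -a-> D -a-> A -a-> D -a-> A -b-> A -b-> A -a-> D -b-> A -a-> D
First repeat at step 1: A was already visited.

So i = 0, j = 1, giving x = w[0:0] = ε, y = w[0:1] = b, z = w[1:10] = aaaabbaba.
Check: |xy| = 1 ≤ 6 and |y| = 1 ≥ 1. Reading y takes M from A back to A, so every xyⁱz is accepted.
Pumping length from the standard proof: p = 6 (the number of states). The repeated state found above gives |xy| = j ≤ 6 and |y| = j − i ≥ 1.

b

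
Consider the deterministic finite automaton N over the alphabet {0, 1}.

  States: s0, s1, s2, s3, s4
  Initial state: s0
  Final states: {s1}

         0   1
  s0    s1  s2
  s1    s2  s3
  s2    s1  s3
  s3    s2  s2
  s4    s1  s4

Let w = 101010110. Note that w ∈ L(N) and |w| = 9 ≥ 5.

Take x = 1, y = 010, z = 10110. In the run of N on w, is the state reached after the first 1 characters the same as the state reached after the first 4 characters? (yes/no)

Run of N on the first 4 characters of w = 1 0 1 0:
  step 0: s0  (start)
  step 1: s2  (read 1: s0→s2)
  step 2: s1  (read 0: s2→s1)
  step 3: s3  (read 1: s1→s3)
  step 4: s2  (read 0: s3→s2)

After x (step 1): s2. After xy (step 4): s2.
They match, so y = 010 drives N around a cycle from s2 back to itself; pumping y any number of times keeps N in s2 before reading z, and xyⁱz ∈ L(N) for every i ≥ 0.

yes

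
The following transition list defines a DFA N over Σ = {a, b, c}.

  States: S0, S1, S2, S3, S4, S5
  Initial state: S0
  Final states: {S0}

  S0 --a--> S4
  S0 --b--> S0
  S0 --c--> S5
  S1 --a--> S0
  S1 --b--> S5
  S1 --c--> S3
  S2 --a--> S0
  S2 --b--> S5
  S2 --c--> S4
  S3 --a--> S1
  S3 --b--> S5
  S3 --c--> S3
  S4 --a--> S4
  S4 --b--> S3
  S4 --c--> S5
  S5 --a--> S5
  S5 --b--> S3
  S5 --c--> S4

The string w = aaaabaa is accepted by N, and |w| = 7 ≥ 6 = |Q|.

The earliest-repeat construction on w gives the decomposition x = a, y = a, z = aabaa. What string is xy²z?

aaaaabaa

xy^2z = a·a·a·aabaa = aaaaabaa.
Reading y = a takes N from S4 back to S4, so after x·y·y the machine is still in S4, and z then leads to the accepting state S0. Hence aaaaabaa ∈ L(N).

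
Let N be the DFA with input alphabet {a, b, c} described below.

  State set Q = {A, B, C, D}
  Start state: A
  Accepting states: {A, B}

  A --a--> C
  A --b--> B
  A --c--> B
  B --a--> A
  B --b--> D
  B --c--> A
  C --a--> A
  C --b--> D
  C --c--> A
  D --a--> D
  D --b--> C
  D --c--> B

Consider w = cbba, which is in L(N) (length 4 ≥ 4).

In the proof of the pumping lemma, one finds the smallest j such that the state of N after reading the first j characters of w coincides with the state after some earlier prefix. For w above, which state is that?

A

Run of N on w = c b b a:
  step 0: A  (start)
  step 1: B  (read c: A→B)
  step 2: D  (read b: B→D)
  step 3: C  (read b: D→C)
  step 4: A  (read a: C→A)   ← first repeat (A seen earlier)

The earliest repeat is at step j = 4: N is in A, which it already visited at step i = 0.
With |Q| = 4, pigeonhole forces a state repeat no later than step 4; the substring read between the first and second visits to that state can be pumped.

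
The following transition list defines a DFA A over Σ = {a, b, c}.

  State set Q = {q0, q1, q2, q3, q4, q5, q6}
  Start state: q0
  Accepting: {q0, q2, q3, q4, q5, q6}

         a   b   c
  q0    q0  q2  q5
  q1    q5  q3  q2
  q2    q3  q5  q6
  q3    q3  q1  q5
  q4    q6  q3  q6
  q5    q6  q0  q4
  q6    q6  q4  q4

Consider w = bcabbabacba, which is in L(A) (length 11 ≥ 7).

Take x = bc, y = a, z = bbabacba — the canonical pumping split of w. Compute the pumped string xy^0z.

bcbbabacba

xy⁰z = xz = bc·bbabacba = bcbbabacba.
Reading y = a takes A from q6 back to q6, so after x the machine is still in q6, and z then leads to the accepting state q3. Hence bcbbabacba ∈ L(A).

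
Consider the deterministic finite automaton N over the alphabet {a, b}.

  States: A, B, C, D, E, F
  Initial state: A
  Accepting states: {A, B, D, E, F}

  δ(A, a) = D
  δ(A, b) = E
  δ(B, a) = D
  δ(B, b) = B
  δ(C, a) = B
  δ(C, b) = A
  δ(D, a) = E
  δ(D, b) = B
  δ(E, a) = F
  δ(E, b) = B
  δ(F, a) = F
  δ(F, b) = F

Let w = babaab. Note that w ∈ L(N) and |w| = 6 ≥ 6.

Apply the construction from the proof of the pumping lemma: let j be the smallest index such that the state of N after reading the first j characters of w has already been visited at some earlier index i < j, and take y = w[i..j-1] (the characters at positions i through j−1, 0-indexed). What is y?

Run of N on w = b a b a a b:
  step 0: A  (start)
  step 1: E  (read b: A→E)
  step 2: F  (read a: E→F)
  step 3: F  (read b: F→F)   ← first repeat (F seen earlier)
  step 4: F  (read a: F→F)
  step 5: F  (read a: F→F)
  step 6: F  (read b: F→F)

So i = 2, j = 3, giving x = w[0:2] = ba, y = w[2:3] = b, z = w[3:6] = aab.
Check: |xy| = 3 ≤ 6 and |y| = 1 ≥ 1. Reading y takes N from F back to F, so every xyⁱz is accepted.

b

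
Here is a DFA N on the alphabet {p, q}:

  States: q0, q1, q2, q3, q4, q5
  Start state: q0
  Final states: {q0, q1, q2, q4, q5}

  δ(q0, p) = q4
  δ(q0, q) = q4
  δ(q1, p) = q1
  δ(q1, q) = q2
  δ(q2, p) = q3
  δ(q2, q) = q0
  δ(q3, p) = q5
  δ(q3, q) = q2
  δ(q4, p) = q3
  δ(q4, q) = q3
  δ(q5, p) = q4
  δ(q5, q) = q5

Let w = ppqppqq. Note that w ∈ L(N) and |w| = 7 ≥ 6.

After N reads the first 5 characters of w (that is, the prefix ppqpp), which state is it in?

Run of N on the first 5 characters of w = p p q p p:
  step 0: q0  (start)
  step 1: q4  (read p: q0→q4)
  step 2: q3  (read p: q4→q3)
  step 3: q2  (read q: q3→q2)
  step 4: q3  (read p: q2→q3)
  step 5: q5  (read p: q3→q5)

After reading 5 characters, N is in state q5.
(This kind of state-tracing is the core of the pumping-lemma construction: with 6 states, pigeonhole forces a repeat within the first 6 steps.)

q5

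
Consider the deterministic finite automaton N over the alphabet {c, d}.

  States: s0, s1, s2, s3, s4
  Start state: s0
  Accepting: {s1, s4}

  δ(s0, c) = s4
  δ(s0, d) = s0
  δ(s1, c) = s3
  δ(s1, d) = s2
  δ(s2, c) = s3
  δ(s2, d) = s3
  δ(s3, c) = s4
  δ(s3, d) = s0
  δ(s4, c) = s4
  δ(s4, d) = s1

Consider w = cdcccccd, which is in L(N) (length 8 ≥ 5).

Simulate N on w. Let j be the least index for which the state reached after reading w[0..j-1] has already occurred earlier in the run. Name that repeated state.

s4

State sequence: s0 -c-> s4 -d-> s1 -c-> s3 -c-> s4 -c-> s4 -c-> s4 -c-> s4 -d-> s1
First repeat at step 4: s4 was already visited.

The earliest repeat is at step j = 4: N is in s4, which it already visited at step i = 1.
With |Q| = 5, pigeonhole forces a state repeat no later than step 5; the substring read between the first and second visits to that state can be pumped.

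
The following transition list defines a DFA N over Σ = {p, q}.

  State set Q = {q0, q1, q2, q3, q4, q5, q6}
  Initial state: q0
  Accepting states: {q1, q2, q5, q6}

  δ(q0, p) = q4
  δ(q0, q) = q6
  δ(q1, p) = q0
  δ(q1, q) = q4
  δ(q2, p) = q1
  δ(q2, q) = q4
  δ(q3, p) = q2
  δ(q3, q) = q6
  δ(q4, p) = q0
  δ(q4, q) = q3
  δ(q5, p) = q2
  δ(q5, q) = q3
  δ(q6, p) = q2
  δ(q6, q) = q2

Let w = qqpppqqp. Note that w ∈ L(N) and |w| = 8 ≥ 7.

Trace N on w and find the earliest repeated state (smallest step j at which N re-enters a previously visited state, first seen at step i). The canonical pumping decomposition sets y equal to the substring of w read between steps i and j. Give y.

qqpp

State sequence: q0 -q-> q6 -q-> q2 -p-> q1 -p-> q0 -p-> q4 -q-> q3 -q-> q6 -p-> q2
First repeat at step 4: q0 was already visited.

So i = 0, j = 4, giving x = w[0:0] = ε, y = w[0:4] = qqpp, z = w[4:8] = pqqp.
Check: |xy| = 4 ≤ 7 and |y| = 4 ≥ 1. Reading y takes N from q0 back to q0, so every xyⁱz is accepted.
Pumping length from the standard proof: p = 7 (the number of states). The repeated state found above gives |xy| = j ≤ 7 and |y| = j − i ≥ 1.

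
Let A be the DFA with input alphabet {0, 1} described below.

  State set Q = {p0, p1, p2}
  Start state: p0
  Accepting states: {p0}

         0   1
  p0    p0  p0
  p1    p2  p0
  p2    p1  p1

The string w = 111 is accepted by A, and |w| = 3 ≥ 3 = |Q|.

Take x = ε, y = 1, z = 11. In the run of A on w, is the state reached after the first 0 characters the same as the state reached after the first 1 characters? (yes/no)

State sequence: p0 -1-> p0

After x (step 0): p0. After xy (step 1): p0.
They match, so y = 1 drives A around a cycle from p0 back to itself; pumping y any number of times keeps A in p0 before reading z, and xyⁱz ∈ L(A) for every i ≥ 0.

yes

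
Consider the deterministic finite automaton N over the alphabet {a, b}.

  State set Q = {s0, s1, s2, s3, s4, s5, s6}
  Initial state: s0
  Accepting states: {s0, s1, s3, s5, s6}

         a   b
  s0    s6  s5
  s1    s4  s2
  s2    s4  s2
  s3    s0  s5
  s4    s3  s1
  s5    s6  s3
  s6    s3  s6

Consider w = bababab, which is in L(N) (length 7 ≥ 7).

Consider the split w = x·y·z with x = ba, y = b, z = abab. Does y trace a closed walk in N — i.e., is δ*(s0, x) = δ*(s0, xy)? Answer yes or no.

yes

State sequence: s0 -b-> s5 -a-> s6 -b-> s6

After x (step 2): s6. After xy (step 3): s6.
They match, so y = b drives N around a cycle from s6 back to itself; pumping y any number of times keeps N in s6 before reading z, and xyⁱz ∈ L(N) for every i ≥ 0.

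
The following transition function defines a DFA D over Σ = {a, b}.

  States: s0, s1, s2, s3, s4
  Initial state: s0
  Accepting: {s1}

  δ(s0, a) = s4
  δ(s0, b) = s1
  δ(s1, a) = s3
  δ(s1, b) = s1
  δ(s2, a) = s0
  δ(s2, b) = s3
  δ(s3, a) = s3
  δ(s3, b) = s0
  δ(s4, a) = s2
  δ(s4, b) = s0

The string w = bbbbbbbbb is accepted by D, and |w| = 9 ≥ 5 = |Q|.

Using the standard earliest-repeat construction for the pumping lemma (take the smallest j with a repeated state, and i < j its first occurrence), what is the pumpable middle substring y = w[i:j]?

Run of D on w = b b b b b b b b b:
  step 0: s0  (start)
  step 1: s1  (read b: s0→s1)
  step 2: s1  (read b: s1→s1)   ← first repeat (s1 seen earlier)
  step 3: s1  (read b: s1→s1)
  step 4: s1  (read b: s1→s1)
  step 5: s1  (read b: s1→s1)
  step 6: s1  (read b: s1→s1)
  step 7: s1  (read b: s1→s1)
  step 8: s1  (read b: s1→s1)
  step 9: s1  (read b: s1→s1)

So i = 1, j = 2, giving x = w[0:1] = b, y = w[1:2] = b, z = w[2:9] = bbbbbbb.
Check: |xy| = 2 ≤ 5 and |y| = 1 ≥ 1. Reading y takes D from s1 back to s1, so every xyⁱz is accepted.
The DFA has 5 states, so the proof of the pumping lemma guarantees a repeated state among the first 5+1 visited; the segment between the two visits is the pumpable y.

b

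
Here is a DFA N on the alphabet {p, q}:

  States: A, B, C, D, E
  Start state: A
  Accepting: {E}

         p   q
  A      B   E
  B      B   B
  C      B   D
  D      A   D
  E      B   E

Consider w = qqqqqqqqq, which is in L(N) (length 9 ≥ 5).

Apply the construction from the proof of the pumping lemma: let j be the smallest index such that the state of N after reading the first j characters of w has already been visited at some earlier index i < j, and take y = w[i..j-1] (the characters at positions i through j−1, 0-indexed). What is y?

Run of N on w = q q q q q q q q q:
  step 0: A  (start)
  step 1: E  (read q: A→E)
  step 2: E  (read q: E→E)   ← first repeat (E seen earlier)
  step 3: E  (read q: E→E)
  step 4: E  (read q: E→E)
  step 5: E  (read q: E→E)
  step 6: E  (read q: E→E)
  step 7: E  (read q: E→E)
  step 8: E  (read q: E→E)
  step 9: E  (read q: E→E)

So i = 1, j = 2, giving x = w[0:1] = q, y = w[1:2] = q, z = w[2:9] = qqqqqqq.
Check: |xy| = 2 ≤ 5 and |y| = 1 ≥ 1. Reading y takes N from E back to E, so every xyⁱz is accepted.
Since N has 5 states, any run of length ≥ 5 visits 5+1 states, so by pigeonhole some state repeats within the first 5 steps — that repeat gives the pumpable loop.

q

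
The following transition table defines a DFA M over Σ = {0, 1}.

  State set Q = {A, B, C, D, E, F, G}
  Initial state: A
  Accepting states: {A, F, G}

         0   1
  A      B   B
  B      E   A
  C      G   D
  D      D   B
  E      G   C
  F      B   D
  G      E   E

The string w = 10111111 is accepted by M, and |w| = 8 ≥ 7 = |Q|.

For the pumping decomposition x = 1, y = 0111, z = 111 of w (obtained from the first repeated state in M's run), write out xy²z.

xy^2z = 1·0111·0111·111 = 101110111111.
Reading y = 0111 takes M from B back to B, so after x·y·y the machine is still in B, and z then leads to the accepting state A. Hence 101110111111 ∈ L(M).

101110111111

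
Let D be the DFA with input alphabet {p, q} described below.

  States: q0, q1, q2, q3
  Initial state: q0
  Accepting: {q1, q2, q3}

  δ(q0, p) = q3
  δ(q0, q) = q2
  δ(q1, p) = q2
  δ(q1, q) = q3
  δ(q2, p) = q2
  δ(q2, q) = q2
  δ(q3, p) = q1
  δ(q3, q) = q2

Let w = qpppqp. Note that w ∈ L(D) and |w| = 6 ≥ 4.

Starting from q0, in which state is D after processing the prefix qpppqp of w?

Run of D on the first 6 characters of w = q p p p q p:
  step 0: q0  (start)
  step 1: q2  (read q: q0→q2)
  step 2: q2  (read p: q2→q2)
  step 3: q2  (read p: q2→q2)
  step 4: q2  (read p: q2→q2)
  step 5: q2  (read q: q2→q2)
  step 6: q2  (read p: q2→q2)

After reading 6 characters, D is in state q2.

q2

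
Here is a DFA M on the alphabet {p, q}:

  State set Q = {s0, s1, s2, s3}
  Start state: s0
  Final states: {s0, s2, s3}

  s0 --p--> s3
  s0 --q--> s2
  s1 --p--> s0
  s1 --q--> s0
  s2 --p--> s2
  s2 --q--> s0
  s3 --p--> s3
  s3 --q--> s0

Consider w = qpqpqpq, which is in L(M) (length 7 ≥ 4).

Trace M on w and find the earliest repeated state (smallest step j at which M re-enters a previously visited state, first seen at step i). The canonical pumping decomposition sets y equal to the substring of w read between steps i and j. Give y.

p

State sequence: s0 -q-> s2 -p-> s2 -q-> s0 -p-> s3 -q-> s0 -p-> s3 -q-> s0
First repeat at step 2: s2 was already visited.

So i = 1, j = 2, giving x = w[0:1] = q, y = w[1:2] = p, z = w[2:7] = qpqpq.
Check: |xy| = 2 ≤ 4 and |y| = 1 ≥ 1. Reading y takes M from s2 back to s2, so every xyⁱz is accepted.
Since M has 4 states, any run of length ≥ 4 visits 4+1 states, so by pigeonhole some state repeats within the first 4 steps — that repeat gives the pumpable loop.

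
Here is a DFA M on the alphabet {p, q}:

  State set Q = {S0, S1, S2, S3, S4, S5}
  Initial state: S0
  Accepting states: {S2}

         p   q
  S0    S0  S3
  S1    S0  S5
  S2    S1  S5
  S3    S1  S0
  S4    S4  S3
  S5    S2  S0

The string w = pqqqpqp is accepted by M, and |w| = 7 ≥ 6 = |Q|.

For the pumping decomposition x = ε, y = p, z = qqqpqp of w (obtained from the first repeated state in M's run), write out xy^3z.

xy^3z = ε·p·p·p·qqqpqp = pppqqqpqp.
Reading y = p takes M from S0 back to S0, so after x·y·y·y the machine is still in S0, and z then leads to the accepting state S2. Hence pppqqqpqp ∈ L(M).

pppqqqpqp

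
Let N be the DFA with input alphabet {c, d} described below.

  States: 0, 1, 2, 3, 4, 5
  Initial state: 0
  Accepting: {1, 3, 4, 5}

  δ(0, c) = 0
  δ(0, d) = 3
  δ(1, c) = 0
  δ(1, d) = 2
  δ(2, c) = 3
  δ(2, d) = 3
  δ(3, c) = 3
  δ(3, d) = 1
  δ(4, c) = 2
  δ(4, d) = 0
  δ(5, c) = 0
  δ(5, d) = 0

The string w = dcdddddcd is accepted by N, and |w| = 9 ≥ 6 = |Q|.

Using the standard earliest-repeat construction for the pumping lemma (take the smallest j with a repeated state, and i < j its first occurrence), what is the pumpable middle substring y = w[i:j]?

c

State sequence: 0 -d-> 3 -c-> 3 -d-> 1 -d-> 2 -d-> 3 -d-> 1 -d-> 2 -c-> 3 -d-> 1
First repeat at step 2: 3 was already visited.

So i = 1, j = 2, giving x = w[0:1] = d, y = w[1:2] = c, z = w[2:9] = dddddcd.
Check: |xy| = 2 ≤ 6 and |y| = 1 ≥ 1. Reading y takes N from 3 back to 3, so every xyⁱz is accepted.
Since N has 6 states, any run of length ≥ 6 visits 6+1 states, so by pigeonhole some state repeats within the first 6 steps — that repeat gives the pumpable loop.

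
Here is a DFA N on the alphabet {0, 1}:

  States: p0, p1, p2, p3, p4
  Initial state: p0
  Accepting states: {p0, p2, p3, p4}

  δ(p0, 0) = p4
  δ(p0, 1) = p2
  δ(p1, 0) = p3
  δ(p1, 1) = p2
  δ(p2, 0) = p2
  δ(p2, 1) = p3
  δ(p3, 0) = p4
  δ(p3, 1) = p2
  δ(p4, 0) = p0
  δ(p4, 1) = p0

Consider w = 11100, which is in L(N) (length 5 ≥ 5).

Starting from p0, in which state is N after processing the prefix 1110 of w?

State sequence: p0 -1-> p2 -1-> p3 -1-> p2 -0-> p2

After reading 4 characters, N is in state p2.
(This kind of state-tracing is the core of the pumping-lemma construction: with 5 states, pigeonhole forces a repeat within the first 5 steps.)

p2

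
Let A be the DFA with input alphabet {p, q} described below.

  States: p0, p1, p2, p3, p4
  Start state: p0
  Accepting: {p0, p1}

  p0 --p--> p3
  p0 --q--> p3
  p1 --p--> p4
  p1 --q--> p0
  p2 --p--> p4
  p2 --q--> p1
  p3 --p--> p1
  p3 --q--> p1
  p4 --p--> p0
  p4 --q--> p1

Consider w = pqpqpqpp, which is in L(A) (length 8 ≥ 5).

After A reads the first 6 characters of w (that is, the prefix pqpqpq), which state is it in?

p1

Run of A on the first 6 characters of w = p q p q p q:
  step 0: p0  (start)
  step 1: p3  (read p: p0→p3)
  step 2: p1  (read q: p3→p1)
  step 3: p4  (read p: p1→p4)
  step 4: p1  (read q: p4→p1)
  step 5: p4  (read p: p1→p4)
  step 6: p1  (read q: p4→p1)

After reading 6 characters, A is in state p1.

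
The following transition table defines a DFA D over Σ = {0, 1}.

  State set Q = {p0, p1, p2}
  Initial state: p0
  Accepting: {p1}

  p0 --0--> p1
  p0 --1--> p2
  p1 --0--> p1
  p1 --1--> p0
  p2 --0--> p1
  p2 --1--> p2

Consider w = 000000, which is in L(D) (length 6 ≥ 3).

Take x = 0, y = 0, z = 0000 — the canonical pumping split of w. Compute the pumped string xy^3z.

00000000

xy^3z = 0·0·0·0·0000 = 00000000.
Reading y = 0 takes D from p1 back to p1, so after x·y·y·y the machine is still in p1, and z then leads to the accepting state p1. Hence 00000000 ∈ L(D).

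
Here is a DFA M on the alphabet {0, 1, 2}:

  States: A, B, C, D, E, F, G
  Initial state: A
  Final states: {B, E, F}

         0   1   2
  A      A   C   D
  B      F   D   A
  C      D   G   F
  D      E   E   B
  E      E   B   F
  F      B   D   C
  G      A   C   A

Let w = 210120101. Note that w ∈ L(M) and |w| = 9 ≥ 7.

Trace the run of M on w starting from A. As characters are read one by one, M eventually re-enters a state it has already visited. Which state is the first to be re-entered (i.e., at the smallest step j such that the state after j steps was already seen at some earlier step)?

E

State sequence: A -2-> D -1-> E -0-> E -1-> B -2-> A -0-> A -1-> C -0-> D -1-> E
First repeat at step 3: E was already visited.

The earliest repeat is at step j = 3: M is in E, which it already visited at step i = 2.
Pumping length from the standard proof: p = 7 (the number of states). The repeated state found above gives |xy| = j ≤ 7 and |y| = j − i ≥ 1.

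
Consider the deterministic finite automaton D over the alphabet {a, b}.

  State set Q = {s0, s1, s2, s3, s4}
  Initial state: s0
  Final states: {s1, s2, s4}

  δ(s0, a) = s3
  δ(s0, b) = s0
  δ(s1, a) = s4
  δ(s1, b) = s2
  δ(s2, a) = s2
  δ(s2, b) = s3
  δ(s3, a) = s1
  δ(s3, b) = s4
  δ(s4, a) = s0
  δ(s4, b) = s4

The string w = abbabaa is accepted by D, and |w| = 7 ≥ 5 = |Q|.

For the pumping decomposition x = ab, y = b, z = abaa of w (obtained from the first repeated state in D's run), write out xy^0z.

ababaa

xy⁰z = xz = ab·abaa = ababaa.
Reading y = b takes D from s4 back to s4, so after x the machine is still in s4, and z then leads to the accepting state s1. Hence ababaa ∈ L(D).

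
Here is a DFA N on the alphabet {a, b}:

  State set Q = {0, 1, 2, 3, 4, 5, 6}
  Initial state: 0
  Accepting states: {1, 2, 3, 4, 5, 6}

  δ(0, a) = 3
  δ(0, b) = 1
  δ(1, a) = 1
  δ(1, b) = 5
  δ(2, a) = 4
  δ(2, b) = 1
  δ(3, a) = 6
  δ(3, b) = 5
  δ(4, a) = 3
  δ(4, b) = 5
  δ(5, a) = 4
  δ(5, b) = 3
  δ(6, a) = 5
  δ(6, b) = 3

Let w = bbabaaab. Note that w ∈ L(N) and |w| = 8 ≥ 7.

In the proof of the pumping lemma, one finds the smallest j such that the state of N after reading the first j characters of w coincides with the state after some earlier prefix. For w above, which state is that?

State sequence: 0 -b-> 1 -b-> 5 -a-> 4 -b-> 5 -a-> 4 -a-> 3 -a-> 6 -b-> 3
First repeat at step 4: 5 was already visited.

The earliest repeat is at step j = 4: N is in 5, which it already visited at step i = 2.
Pumping length from the standard proof: p = 7 (the number of states). The repeated state found above gives |xy| = j ≤ 7 and |y| = j − i ≥ 1.

5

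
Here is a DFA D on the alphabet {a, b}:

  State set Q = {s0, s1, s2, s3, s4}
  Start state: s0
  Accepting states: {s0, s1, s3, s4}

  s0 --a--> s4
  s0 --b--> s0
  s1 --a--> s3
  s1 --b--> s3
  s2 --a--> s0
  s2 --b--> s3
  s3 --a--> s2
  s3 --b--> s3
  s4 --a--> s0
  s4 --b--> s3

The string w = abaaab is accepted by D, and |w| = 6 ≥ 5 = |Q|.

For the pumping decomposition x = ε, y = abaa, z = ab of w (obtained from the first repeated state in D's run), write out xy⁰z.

xy⁰z = xz = ε·ab = ab.
Reading y = abaa takes D from s0 back to s0, so after x the machine is still in s0, and z then leads to the accepting state s3. Hence ab ∈ L(D).

ab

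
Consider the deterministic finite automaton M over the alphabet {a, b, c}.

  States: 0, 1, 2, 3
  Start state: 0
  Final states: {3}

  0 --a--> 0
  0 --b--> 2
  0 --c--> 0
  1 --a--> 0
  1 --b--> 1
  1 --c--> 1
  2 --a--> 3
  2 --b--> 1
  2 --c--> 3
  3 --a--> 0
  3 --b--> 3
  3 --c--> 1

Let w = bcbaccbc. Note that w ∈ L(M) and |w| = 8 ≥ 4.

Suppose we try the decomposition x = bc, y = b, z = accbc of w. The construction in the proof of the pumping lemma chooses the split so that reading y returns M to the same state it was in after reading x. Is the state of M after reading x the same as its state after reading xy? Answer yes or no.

Run of M on the first 3 characters of w = b c b:
  step 0: 0  (start)
  step 1: 2  (read b: 0→2)
  step 2: 3  (read c: 2→3)
  step 3: 3  (read b: 3→3)

After x (step 2): 3. After xy (step 3): 3.
They match, so y = b drives M around a cycle from 3 back to itself; pumping y any number of times keeps M in 3 before reading z, and xyⁱz ∈ L(M) for every i ≥ 0.

yes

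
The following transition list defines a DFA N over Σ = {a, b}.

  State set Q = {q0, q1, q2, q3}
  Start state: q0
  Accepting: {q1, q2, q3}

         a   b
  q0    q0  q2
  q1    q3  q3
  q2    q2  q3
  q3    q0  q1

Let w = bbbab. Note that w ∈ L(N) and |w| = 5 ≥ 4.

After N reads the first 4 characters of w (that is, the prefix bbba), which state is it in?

q3

Run of N on the first 4 characters of w = b b b a:
  step 0: q0  (start)
  step 1: q2  (read b: q0→q2)
  step 2: q3  (read b: q2→q3)
  step 3: q1  (read b: q3→q1)
  step 4: q3  (read a: q1→q3)

After reading 4 characters, N is in state q3.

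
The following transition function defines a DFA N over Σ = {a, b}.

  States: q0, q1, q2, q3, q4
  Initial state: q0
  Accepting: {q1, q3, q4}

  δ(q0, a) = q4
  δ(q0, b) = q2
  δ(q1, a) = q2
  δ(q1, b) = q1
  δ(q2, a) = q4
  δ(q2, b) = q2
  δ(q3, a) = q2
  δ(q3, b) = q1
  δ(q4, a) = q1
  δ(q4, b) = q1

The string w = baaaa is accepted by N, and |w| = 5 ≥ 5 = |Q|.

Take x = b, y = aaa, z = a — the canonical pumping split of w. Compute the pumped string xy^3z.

xy^3z = b·aaa·aaa·aaa·a = baaaaaaaaaa.
Reading y = aaa takes N from q2 back to q2, so after x·y·y·y the machine is still in q2, and z then leads to the accepting state q4. Hence baaaaaaaaaa ∈ L(N).

baaaaaaaaaa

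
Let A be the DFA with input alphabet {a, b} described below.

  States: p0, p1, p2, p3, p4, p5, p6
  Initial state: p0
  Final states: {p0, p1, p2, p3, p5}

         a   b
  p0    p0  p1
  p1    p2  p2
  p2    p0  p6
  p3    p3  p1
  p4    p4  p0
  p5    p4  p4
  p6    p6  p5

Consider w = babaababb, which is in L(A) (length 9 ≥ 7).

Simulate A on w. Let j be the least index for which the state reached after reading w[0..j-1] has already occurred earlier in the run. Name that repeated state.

Run of A on w = b a b a a b a b b:
  step 0: p0  (start)
  step 1: p1  (read b: p0→p1)
  step 2: p2  (read a: p1→p2)
  step 3: p6  (read b: p2→p6)
  step 4: p6  (read a: p6→p6)   ← first repeat (p6 seen earlier)
  step 5: p6  (read a: p6→p6)
  step 6: p5  (read b: p6→p5)
  step 7: p4  (read a: p5→p4)
  step 8: p0  (read b: p4→p0)
  step 9: p1  (read b: p0→p1)

The earliest repeat is at step j = 4: A is in p6, which it already visited at step i = 3.

p6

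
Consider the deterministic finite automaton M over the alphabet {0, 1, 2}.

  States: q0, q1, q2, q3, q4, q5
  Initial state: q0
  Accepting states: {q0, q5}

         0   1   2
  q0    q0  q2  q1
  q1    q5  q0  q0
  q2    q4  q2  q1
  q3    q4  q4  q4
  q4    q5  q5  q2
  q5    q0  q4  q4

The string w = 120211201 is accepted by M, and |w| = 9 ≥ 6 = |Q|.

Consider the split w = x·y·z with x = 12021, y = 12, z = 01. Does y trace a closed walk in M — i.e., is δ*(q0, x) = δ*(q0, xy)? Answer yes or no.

State sequence: q0 -1-> q2 -2-> q1 -0-> q5 -2-> q4 -1-> q5 -1-> q4 -2-> q2

After x (step 5): q5. After xy (step 7): q2.
They differ (q5 ≠ q2), so y is not a cycle from the state after x; this split is not the one the pumping-lemma construction produces, and pumping y need not keep the string in L(M).

no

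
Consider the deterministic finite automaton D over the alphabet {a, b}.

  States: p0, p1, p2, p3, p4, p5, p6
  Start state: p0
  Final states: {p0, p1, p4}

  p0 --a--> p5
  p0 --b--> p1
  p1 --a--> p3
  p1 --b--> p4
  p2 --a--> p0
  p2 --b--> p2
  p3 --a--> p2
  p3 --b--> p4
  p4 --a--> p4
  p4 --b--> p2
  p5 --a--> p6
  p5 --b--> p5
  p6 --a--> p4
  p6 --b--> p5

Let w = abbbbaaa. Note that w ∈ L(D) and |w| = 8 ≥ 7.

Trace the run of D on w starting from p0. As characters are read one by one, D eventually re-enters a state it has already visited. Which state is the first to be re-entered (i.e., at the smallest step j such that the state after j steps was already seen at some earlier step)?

p5

State sequence: p0 -a-> p5 -b-> p5 -b-> p5 -b-> p5 -b-> p5 -a-> p6 -a-> p4 -a-> p4
First repeat at step 2: p5 was already visited.

The earliest repeat is at step j = 2: D is in p5, which it already visited at step i = 1.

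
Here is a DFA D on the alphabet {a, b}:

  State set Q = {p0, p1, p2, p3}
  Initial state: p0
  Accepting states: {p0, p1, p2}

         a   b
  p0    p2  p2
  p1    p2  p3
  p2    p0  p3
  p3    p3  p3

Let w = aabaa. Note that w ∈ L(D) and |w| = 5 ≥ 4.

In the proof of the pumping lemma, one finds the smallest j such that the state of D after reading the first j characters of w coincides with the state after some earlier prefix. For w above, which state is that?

Run of D on w = a a b a a:
  step 0: p0  (start)
  step 1: p2  (read a: p0→p2)
  step 2: p0  (read a: p2→p0)   ← first repeat (p0 seen earlier)
  step 3: p2  (read b: p0→p2)
  step 4: p0  (read a: p2→p0)
  step 5: p2  (read a: p0→p2)

The earliest repeat is at step j = 2: D is in p0, which it already visited at step i = 0.
With |Q| = 4, pigeonhole forces a state repeat no later than step 4; the substring read between the first and second visits to that state can be pumped.

p0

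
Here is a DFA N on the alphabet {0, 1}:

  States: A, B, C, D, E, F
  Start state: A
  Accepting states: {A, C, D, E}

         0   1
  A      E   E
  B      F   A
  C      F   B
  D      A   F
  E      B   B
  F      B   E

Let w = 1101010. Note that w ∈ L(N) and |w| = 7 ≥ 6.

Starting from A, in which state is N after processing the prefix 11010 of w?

B

Run of N on the first 5 characters of w = 1 1 0 1 0:
  step 0: A  (start)
  step 1: E  (read 1: A→E)
  step 2: B  (read 1: E→B)
  step 3: F  (read 0: B→F)
  step 4: E  (read 1: F→E)
  step 5: B  (read 0: E→B)

After reading 5 characters, N is in state B.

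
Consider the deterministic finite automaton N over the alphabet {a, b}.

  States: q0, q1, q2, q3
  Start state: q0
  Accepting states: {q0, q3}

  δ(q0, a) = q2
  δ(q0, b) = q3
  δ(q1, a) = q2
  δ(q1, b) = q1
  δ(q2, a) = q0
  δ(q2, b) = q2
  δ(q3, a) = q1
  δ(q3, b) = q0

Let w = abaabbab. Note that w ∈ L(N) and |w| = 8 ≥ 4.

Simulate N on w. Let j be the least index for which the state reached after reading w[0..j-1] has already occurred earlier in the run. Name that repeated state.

Run of N on w = a b a a b b a b:
  step 0: q0  (start)
  step 1: q2  (read a: q0→q2)
  step 2: q2  (read b: q2→q2)   ← first repeat (q2 seen earlier)
  step 3: q0  (read a: q2→q0)
  step 4: q2  (read a: q0→q2)
  step 5: q2  (read b: q2→q2)
  step 6: q2  (read b: q2→q2)
  step 7: q0  (read a: q2→q0)
  step 8: q3  (read b: q0→q3)

The earliest repeat is at step j = 2: N is in q2, which it already visited at step i = 1.
Pumping length from the standard proof: p = 4 (the number of states). The repeated state found above gives |xy| = j ≤ 4 and |y| = j − i ≥ 1.

q2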